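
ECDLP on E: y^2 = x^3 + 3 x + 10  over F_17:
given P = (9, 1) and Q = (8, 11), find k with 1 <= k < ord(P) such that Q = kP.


Enumerate multiples of P until we hit Q = (8, 11):
  1P = (9, 1)
  2P = (15, 9)
  3P = (8, 6)
  4P = (8, 11)
Match found at i = 4.

k = 4


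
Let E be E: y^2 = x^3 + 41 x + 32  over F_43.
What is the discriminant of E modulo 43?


4 a^3 + 27 b^2 = 4*41^3 + 27*32^2 = 275684 + 27648 = 303332
Delta = -16 * (303332) = -4853312
Delta mod 43 = 12

Delta = 12 (mod 43)


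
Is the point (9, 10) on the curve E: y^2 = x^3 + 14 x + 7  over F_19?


Check whether y^2 = x^3 + 14 x + 7 (mod 19) for (x, y) = (9, 10).
LHS: y^2 = 10^2 mod 19 = 5
RHS: x^3 + 14 x + 7 = 9^3 + 14*9 + 7 mod 19 = 7
LHS != RHS

No, not on the curve


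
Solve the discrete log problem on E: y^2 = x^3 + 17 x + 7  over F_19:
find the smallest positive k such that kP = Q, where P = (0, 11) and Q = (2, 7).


Enumerate multiples of P until we hit Q = (2, 7):
  1P = (0, 11)
  2P = (11, 9)
  3P = (14, 14)
  4P = (16, 10)
  5P = (1, 14)
  6P = (8, 3)
  7P = (12, 1)
  8P = (4, 5)
  9P = (3, 3)
  10P = (2, 7)
Match found at i = 10.

k = 10


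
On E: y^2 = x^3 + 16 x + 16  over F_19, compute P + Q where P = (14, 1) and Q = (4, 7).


P != Q, so use the chord formula.
s = (y2 - y1) / (x2 - x1) = (6) / (9) mod 19 = 7
x3 = s^2 - x1 - x2 mod 19 = 7^2 - 14 - 4 = 12
y3 = s (x1 - x3) - y1 mod 19 = 7 * (14 - 12) - 1 = 13

P + Q = (12, 13)


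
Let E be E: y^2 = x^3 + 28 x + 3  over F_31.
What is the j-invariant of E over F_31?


Delta = -16(4 a^3 + 27 b^2) mod 31 = 10
-1728 * (4 a)^3 = -1728 * (4*28)^3 mod 31 = 2
j = 2 * 10^(-1) mod 31 = 25

j = 25 (mod 31)


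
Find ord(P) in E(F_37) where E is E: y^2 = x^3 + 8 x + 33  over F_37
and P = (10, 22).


Compute successive multiples of P until we hit O:
  1P = (10, 22)
  2P = (29, 30)
  3P = (32, 33)
  4P = (23, 27)
  5P = (14, 22)
  6P = (13, 15)
  7P = (3, 11)
  8P = (31, 19)
  ... (continuing to 45P)
  45P = O

ord(P) = 45


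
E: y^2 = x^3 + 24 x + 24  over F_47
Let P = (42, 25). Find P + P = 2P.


Doubling: s = (3 x1^2 + a) / (2 y1)
s = (3*42^2 + 24) / (2*25) mod 47 = 33
x3 = s^2 - 2 x1 mod 47 = 33^2 - 2*42 = 18
y3 = s (x1 - x3) - y1 mod 47 = 33 * (42 - 18) - 25 = 15

2P = (18, 15)


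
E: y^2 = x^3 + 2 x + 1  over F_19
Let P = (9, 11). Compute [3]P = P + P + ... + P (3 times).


k = 3 = 11_2 (binary, LSB first: 11)
Double-and-add from P = (9, 11):
  bit 0 = 1: acc = O + (9, 11) = (9, 11)
  bit 1 = 1: acc = (9, 11) + (12, 10) = (15, 10)

3P = (15, 10)


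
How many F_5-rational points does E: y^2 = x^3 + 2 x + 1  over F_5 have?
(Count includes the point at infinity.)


For each x in F_5, count y with y^2 = x^3 + 2 x + 1 mod 5:
  x = 0: RHS = 1, y in [1, 4]  -> 2 point(s)
  x = 1: RHS = 4, y in [2, 3]  -> 2 point(s)
  x = 3: RHS = 4, y in [2, 3]  -> 2 point(s)
Affine points: 6. Add the point at infinity: total = 7.

#E(F_5) = 7


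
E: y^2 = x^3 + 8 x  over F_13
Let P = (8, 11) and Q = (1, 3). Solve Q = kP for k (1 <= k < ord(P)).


Enumerate multiples of P until we hit Q = (1, 3):
  1P = (8, 11)
  2P = (1, 3)
Match found at i = 2.

k = 2


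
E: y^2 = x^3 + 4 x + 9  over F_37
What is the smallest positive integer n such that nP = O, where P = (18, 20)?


Compute successive multiples of P until we hit O:
  1P = (18, 20)
  2P = (31, 18)
  3P = (34, 28)
  4P = (13, 1)
  5P = (16, 32)
  6P = (2, 32)
  7P = (6, 8)
  8P = (14, 21)
  ... (continuing to 49P)
  49P = O

ord(P) = 49


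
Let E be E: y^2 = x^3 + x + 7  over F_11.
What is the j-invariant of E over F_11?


Delta = -16(4 a^3 + 27 b^2) mod 11 = 9
-1728 * (4 a)^3 = -1728 * (4*1)^3 mod 11 = 2
j = 2 * 9^(-1) mod 11 = 10

j = 10 (mod 11)


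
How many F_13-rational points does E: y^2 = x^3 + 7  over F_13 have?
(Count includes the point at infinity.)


For each x in F_13, count y with y^2 = x^3 + 0 x + 7 mod 13:
  x = 7: RHS = 12, y in [5, 8]  -> 2 point(s)
  x = 8: RHS = 12, y in [5, 8]  -> 2 point(s)
  x = 11: RHS = 12, y in [5, 8]  -> 2 point(s)
Affine points: 6. Add the point at infinity: total = 7.

#E(F_13) = 7


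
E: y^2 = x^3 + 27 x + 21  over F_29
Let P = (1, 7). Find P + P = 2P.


Doubling: s = (3 x1^2 + a) / (2 y1)
s = (3*1^2 + 27) / (2*7) mod 29 = 27
x3 = s^2 - 2 x1 mod 29 = 27^2 - 2*1 = 2
y3 = s (x1 - x3) - y1 mod 29 = 27 * (1 - 2) - 7 = 24

2P = (2, 24)


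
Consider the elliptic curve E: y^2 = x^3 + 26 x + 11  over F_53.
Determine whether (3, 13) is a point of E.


Check whether y^2 = x^3 + 26 x + 11 (mod 53) for (x, y) = (3, 13).
LHS: y^2 = 13^2 mod 53 = 10
RHS: x^3 + 26 x + 11 = 3^3 + 26*3 + 11 mod 53 = 10
LHS = RHS

Yes, on the curve


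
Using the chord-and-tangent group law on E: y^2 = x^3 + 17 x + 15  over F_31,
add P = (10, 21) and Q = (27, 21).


P != Q, so use the chord formula.
s = (y2 - y1) / (x2 - x1) = (0) / (17) mod 31 = 0
x3 = s^2 - x1 - x2 mod 31 = 0^2 - 10 - 27 = 25
y3 = s (x1 - x3) - y1 mod 31 = 0 * (10 - 25) - 21 = 10

P + Q = (25, 10)


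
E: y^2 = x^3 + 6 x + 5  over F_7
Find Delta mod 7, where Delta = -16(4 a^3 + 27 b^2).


4 a^3 + 27 b^2 = 4*6^3 + 27*5^2 = 864 + 675 = 1539
Delta = -16 * (1539) = -24624
Delta mod 7 = 2

Delta = 2 (mod 7)


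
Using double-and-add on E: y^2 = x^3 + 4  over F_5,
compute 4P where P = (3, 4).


k = 4 = 100_2 (binary, LSB first: 001)
Double-and-add from P = (3, 4):
  bit 0 = 0: acc unchanged = O
  bit 1 = 0: acc unchanged = O
  bit 2 = 1: acc = O + (0, 2) = (0, 2)

4P = (0, 2)


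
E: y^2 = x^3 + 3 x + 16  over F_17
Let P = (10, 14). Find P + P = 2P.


Doubling: s = (3 x1^2 + a) / (2 y1)
s = (3*10^2 + 3) / (2*14) mod 17 = 9
x3 = s^2 - 2 x1 mod 17 = 9^2 - 2*10 = 10
y3 = s (x1 - x3) - y1 mod 17 = 9 * (10 - 10) - 14 = 3

2P = (10, 3)


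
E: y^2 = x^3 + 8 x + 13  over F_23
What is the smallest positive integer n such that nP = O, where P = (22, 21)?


Compute successive multiples of P until we hit O:
  1P = (22, 21)
  2P = (11, 12)
  3P = (15, 14)
  4P = (10, 14)
  5P = (3, 15)
  6P = (6, 1)
  7P = (21, 9)
  8P = (9, 20)
  ... (continuing to 27P)
  27P = O

ord(P) = 27


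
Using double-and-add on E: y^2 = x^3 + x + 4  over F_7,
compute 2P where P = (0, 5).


k = 2 = 10_2 (binary, LSB first: 01)
Double-and-add from P = (0, 5):
  bit 0 = 0: acc unchanged = O
  bit 1 = 1: acc = O + (4, 3) = (4, 3)

2P = (4, 3)


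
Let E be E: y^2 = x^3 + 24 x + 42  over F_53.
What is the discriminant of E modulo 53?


4 a^3 + 27 b^2 = 4*24^3 + 27*42^2 = 55296 + 47628 = 102924
Delta = -16 * (102924) = -1646784
Delta mod 53 = 32

Delta = 32 (mod 53)


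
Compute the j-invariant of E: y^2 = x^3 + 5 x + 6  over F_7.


Delta = -16(4 a^3 + 27 b^2) mod 7 = 3
-1728 * (4 a)^3 = -1728 * (4*5)^3 mod 7 = 6
j = 6 * 3^(-1) mod 7 = 2

j = 2 (mod 7)


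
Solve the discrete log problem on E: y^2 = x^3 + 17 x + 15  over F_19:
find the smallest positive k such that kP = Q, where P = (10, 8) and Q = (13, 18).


Enumerate multiples of P until we hit Q = (13, 18):
  1P = (10, 8)
  2P = (3, 6)
  3P = (15, 15)
  4P = (18, 15)
  5P = (17, 12)
  6P = (9, 17)
  7P = (5, 4)
  8P = (13, 1)
  9P = (12, 3)
  10P = (8, 6)
  11P = (2, 0)
  12P = (8, 13)
  13P = (12, 16)
  14P = (13, 18)
Match found at i = 14.

k = 14


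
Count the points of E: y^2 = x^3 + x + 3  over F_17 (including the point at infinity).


For each x in F_17, count y with y^2 = x^3 + 1 x + 3 mod 17:
  x = 2: RHS = 13, y in [8, 9]  -> 2 point(s)
  x = 3: RHS = 16, y in [4, 13]  -> 2 point(s)
  x = 6: RHS = 4, y in [2, 15]  -> 2 point(s)
  x = 7: RHS = 13, y in [8, 9]  -> 2 point(s)
  x = 8: RHS = 13, y in [8, 9]  -> 2 point(s)
  x = 11: RHS = 2, y in [6, 11]  -> 2 point(s)
  x = 12: RHS = 9, y in [3, 14]  -> 2 point(s)
  x = 16: RHS = 1, y in [1, 16]  -> 2 point(s)
Affine points: 16. Add the point at infinity: total = 17.

#E(F_17) = 17


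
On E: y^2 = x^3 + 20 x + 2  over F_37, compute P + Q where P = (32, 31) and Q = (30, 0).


P != Q, so use the chord formula.
s = (y2 - y1) / (x2 - x1) = (6) / (35) mod 37 = 34
x3 = s^2 - x1 - x2 mod 37 = 34^2 - 32 - 30 = 21
y3 = s (x1 - x3) - y1 mod 37 = 34 * (32 - 21) - 31 = 10

P + Q = (21, 10)


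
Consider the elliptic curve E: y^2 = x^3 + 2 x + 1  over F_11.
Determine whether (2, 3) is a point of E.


Check whether y^2 = x^3 + 2 x + 1 (mod 11) for (x, y) = (2, 3).
LHS: y^2 = 3^2 mod 11 = 9
RHS: x^3 + 2 x + 1 = 2^3 + 2*2 + 1 mod 11 = 2
LHS != RHS

No, not on the curve


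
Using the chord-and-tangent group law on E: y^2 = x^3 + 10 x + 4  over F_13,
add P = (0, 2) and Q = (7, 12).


P != Q, so use the chord formula.
s = (y2 - y1) / (x2 - x1) = (10) / (7) mod 13 = 7
x3 = s^2 - x1 - x2 mod 13 = 7^2 - 0 - 7 = 3
y3 = s (x1 - x3) - y1 mod 13 = 7 * (0 - 3) - 2 = 3

P + Q = (3, 3)


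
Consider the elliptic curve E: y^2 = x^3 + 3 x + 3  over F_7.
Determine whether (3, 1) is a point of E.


Check whether y^2 = x^3 + 3 x + 3 (mod 7) for (x, y) = (3, 1).
LHS: y^2 = 1^2 mod 7 = 1
RHS: x^3 + 3 x + 3 = 3^3 + 3*3 + 3 mod 7 = 4
LHS != RHS

No, not on the curve


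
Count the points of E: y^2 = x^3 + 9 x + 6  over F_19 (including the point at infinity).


For each x in F_19, count y with y^2 = x^3 + 9 x + 6 mod 19:
  x = 0: RHS = 6, y in [5, 14]  -> 2 point(s)
  x = 1: RHS = 16, y in [4, 15]  -> 2 point(s)
  x = 4: RHS = 11, y in [7, 12]  -> 2 point(s)
  x = 5: RHS = 5, y in [9, 10]  -> 2 point(s)
  x = 8: RHS = 1, y in [1, 18]  -> 2 point(s)
  x = 11: RHS = 11, y in [7, 12]  -> 2 point(s)
  x = 14: RHS = 7, y in [8, 11]  -> 2 point(s)
  x = 15: RHS = 1, y in [1, 18]  -> 2 point(s)
  x = 16: RHS = 9, y in [3, 16]  -> 2 point(s)
Affine points: 18. Add the point at infinity: total = 19.

#E(F_19) = 19


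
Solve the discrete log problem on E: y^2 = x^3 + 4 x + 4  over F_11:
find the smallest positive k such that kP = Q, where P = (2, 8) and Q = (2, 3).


Enumerate multiples of P until we hit Q = (2, 3):
  1P = (2, 8)
  2P = (8, 8)
  3P = (1, 3)
  4P = (0, 2)
  5P = (7, 10)
  6P = (7, 1)
  7P = (0, 9)
  8P = (1, 8)
  9P = (8, 3)
  10P = (2, 3)
Match found at i = 10.

k = 10


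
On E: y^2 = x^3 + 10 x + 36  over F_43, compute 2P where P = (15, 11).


Doubling: s = (3 x1^2 + a) / (2 y1)
s = (3*15^2 + 10) / (2*11) mod 43 = 37
x3 = s^2 - 2 x1 mod 43 = 37^2 - 2*15 = 6
y3 = s (x1 - x3) - y1 mod 43 = 37 * (15 - 6) - 11 = 21

2P = (6, 21)


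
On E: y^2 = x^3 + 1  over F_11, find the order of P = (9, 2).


Compute successive multiples of P until we hit O:
  1P = (9, 2)
  2P = (2, 8)
  3P = (5, 4)
  4P = (0, 10)
  5P = (7, 6)
  6P = (10, 0)
  7P = (7, 5)
  8P = (0, 1)
  ... (continuing to 12P)
  12P = O

ord(P) = 12


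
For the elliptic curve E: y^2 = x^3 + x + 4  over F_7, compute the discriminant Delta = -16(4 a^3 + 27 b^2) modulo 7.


4 a^3 + 27 b^2 = 4*1^3 + 27*4^2 = 4 + 432 = 436
Delta = -16 * (436) = -6976
Delta mod 7 = 3

Delta = 3 (mod 7)


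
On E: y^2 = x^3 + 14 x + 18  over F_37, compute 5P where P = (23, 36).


k = 5 = 101_2 (binary, LSB first: 101)
Double-and-add from P = (23, 36):
  bit 0 = 1: acc = O + (23, 36) = (23, 36)
  bit 1 = 0: acc unchanged = (23, 36)
  bit 2 = 1: acc = (23, 36) + (17, 27) = (27, 32)

5P = (27, 32)


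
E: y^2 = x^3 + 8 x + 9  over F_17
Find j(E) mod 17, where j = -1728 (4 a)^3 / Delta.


Delta = -16(4 a^3 + 27 b^2) mod 17 = 2
-1728 * (4 a)^3 = -1728 * (4*8)^3 mod 17 = 3
j = 3 * 2^(-1) mod 17 = 10

j = 10 (mod 17)


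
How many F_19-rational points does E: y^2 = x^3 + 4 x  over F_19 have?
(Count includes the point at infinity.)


For each x in F_19, count y with y^2 = x^3 + 4 x + 0 mod 19:
  x = 0: RHS = 0, y in [0]  -> 1 point(s)
  x = 1: RHS = 5, y in [9, 10]  -> 2 point(s)
  x = 2: RHS = 16, y in [4, 15]  -> 2 point(s)
  x = 3: RHS = 1, y in [1, 18]  -> 2 point(s)
  x = 4: RHS = 4, y in [2, 17]  -> 2 point(s)
  x = 9: RHS = 5, y in [9, 10]  -> 2 point(s)
  x = 11: RHS = 7, y in [8, 11]  -> 2 point(s)
  x = 12: RHS = 9, y in [3, 16]  -> 2 point(s)
  x = 13: RHS = 7, y in [8, 11]  -> 2 point(s)
  x = 14: RHS = 7, y in [8, 11]  -> 2 point(s)
Affine points: 19. Add the point at infinity: total = 20.

#E(F_19) = 20


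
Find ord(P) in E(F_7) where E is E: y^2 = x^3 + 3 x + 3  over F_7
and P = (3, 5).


Compute successive multiples of P until we hit O:
  1P = (3, 5)
  2P = (3, 2)
  3P = O

ord(P) = 3


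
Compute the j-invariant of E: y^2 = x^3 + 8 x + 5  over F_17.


Delta = -16(4 a^3 + 27 b^2) mod 17 = 3
-1728 * (4 a)^3 = -1728 * (4*8)^3 mod 17 = 3
j = 3 * 3^(-1) mod 17 = 1

j = 1 (mod 17)


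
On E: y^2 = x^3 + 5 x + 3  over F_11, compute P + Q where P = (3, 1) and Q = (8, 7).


P != Q, so use the chord formula.
s = (y2 - y1) / (x2 - x1) = (6) / (5) mod 11 = 10
x3 = s^2 - x1 - x2 mod 11 = 10^2 - 3 - 8 = 1
y3 = s (x1 - x3) - y1 mod 11 = 10 * (3 - 1) - 1 = 8

P + Q = (1, 8)


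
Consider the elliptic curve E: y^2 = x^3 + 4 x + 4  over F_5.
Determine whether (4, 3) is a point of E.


Check whether y^2 = x^3 + 4 x + 4 (mod 5) for (x, y) = (4, 3).
LHS: y^2 = 3^2 mod 5 = 4
RHS: x^3 + 4 x + 4 = 4^3 + 4*4 + 4 mod 5 = 4
LHS = RHS

Yes, on the curve


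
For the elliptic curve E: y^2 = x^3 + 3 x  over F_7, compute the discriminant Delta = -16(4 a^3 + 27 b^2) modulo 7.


4 a^3 + 27 b^2 = 4*3^3 + 27*0^2 = 108 + 0 = 108
Delta = -16 * (108) = -1728
Delta mod 7 = 1

Delta = 1 (mod 7)


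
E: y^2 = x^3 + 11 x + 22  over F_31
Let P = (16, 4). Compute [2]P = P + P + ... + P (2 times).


k = 2 = 10_2 (binary, LSB first: 01)
Double-and-add from P = (16, 4):
  bit 0 = 0: acc unchanged = O
  bit 1 = 1: acc = O + (7, 16) = (7, 16)

2P = (7, 16)


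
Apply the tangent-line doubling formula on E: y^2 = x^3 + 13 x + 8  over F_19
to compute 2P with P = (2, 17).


Doubling: s = (3 x1^2 + a) / (2 y1)
s = (3*2^2 + 13) / (2*17) mod 19 = 8
x3 = s^2 - 2 x1 mod 19 = 8^2 - 2*2 = 3
y3 = s (x1 - x3) - y1 mod 19 = 8 * (2 - 3) - 17 = 13

2P = (3, 13)


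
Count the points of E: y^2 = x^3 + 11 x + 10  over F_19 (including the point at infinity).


For each x in F_19, count y with y^2 = x^3 + 11 x + 10 mod 19:
  x = 4: RHS = 4, y in [2, 17]  -> 2 point(s)
  x = 5: RHS = 0, y in [0]  -> 1 point(s)
  x = 6: RHS = 7, y in [8, 11]  -> 2 point(s)
  x = 14: RHS = 1, y in [1, 18]  -> 2 point(s)
  x = 15: RHS = 16, y in [4, 15]  -> 2 point(s)
  x = 16: RHS = 7, y in [8, 11]  -> 2 point(s)
  x = 18: RHS = 17, y in [6, 13]  -> 2 point(s)
Affine points: 13. Add the point at infinity: total = 14.

#E(F_19) = 14


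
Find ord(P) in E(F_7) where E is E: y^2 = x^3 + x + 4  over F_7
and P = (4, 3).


Compute successive multiples of P until we hit O:
  1P = (4, 3)
  2P = (6, 4)
  3P = (6, 3)
  4P = (4, 4)
  5P = O

ord(P) = 5


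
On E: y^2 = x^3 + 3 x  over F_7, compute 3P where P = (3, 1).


k = 3 = 11_2 (binary, LSB first: 11)
Double-and-add from P = (3, 1):
  bit 0 = 1: acc = O + (3, 1) = (3, 1)
  bit 1 = 1: acc = (3, 1) + (2, 0) = (3, 6)

3P = (3, 6)


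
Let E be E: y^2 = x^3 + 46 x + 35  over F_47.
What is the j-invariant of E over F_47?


Delta = -16(4 a^3 + 27 b^2) mod 47 = 37
-1728 * (4 a)^3 = -1728 * (4*46)^3 mod 47 = 1
j = 1 * 37^(-1) mod 47 = 14

j = 14 (mod 47)


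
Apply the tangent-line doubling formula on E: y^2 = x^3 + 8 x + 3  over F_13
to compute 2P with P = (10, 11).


Doubling: s = (3 x1^2 + a) / (2 y1)
s = (3*10^2 + 8) / (2*11) mod 13 = 1
x3 = s^2 - 2 x1 mod 13 = 1^2 - 2*10 = 7
y3 = s (x1 - x3) - y1 mod 13 = 1 * (10 - 7) - 11 = 5

2P = (7, 5)


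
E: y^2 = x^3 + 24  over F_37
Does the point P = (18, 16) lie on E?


Check whether y^2 = x^3 + 0 x + 24 (mod 37) for (x, y) = (18, 16).
LHS: y^2 = 16^2 mod 37 = 34
RHS: x^3 + 0 x + 24 = 18^3 + 0*18 + 24 mod 37 = 10
LHS != RHS

No, not on the curve


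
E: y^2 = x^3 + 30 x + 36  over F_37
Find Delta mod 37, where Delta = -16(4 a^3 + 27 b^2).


4 a^3 + 27 b^2 = 4*30^3 + 27*36^2 = 108000 + 34992 = 142992
Delta = -16 * (142992) = -2287872
Delta mod 37 = 23

Delta = 23 (mod 37)


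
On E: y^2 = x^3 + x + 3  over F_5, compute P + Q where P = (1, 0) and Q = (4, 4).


P != Q, so use the chord formula.
s = (y2 - y1) / (x2 - x1) = (4) / (3) mod 5 = 3
x3 = s^2 - x1 - x2 mod 5 = 3^2 - 1 - 4 = 4
y3 = s (x1 - x3) - y1 mod 5 = 3 * (1 - 4) - 0 = 1

P + Q = (4, 1)


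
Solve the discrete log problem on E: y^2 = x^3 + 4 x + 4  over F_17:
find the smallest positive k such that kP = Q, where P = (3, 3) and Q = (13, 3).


Enumerate multiples of P until we hit Q = (13, 3):
  1P = (3, 3)
  2P = (7, 16)
  3P = (8, 2)
  4P = (4, 4)
  5P = (11, 6)
  6P = (5, 9)
  7P = (1, 3)
  8P = (13, 14)
  9P = (0, 2)
  10P = (16, 4)
  11P = (14, 4)
  12P = (9, 15)
  13P = (9, 2)
  14P = (14, 13)
  15P = (16, 13)
  16P = (0, 15)
  17P = (13, 3)
Match found at i = 17.

k = 17


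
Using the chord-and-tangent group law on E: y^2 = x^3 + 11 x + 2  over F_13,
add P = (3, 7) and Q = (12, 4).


P != Q, so use the chord formula.
s = (y2 - y1) / (x2 - x1) = (10) / (9) mod 13 = 4
x3 = s^2 - x1 - x2 mod 13 = 4^2 - 3 - 12 = 1
y3 = s (x1 - x3) - y1 mod 13 = 4 * (3 - 1) - 7 = 1

P + Q = (1, 1)


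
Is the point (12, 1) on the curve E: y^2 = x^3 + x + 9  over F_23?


Check whether y^2 = x^3 + 1 x + 9 (mod 23) for (x, y) = (12, 1).
LHS: y^2 = 1^2 mod 23 = 1
RHS: x^3 + 1 x + 9 = 12^3 + 1*12 + 9 mod 23 = 1
LHS = RHS

Yes, on the curve


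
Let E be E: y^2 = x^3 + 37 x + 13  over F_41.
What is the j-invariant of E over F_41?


Delta = -16(4 a^3 + 27 b^2) mod 41 = 9
-1728 * (4 a)^3 = -1728 * (4*37)^3 mod 41 = 17
j = 17 * 9^(-1) mod 41 = 11

j = 11 (mod 41)


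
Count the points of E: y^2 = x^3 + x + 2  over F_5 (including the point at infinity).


For each x in F_5, count y with y^2 = x^3 + 1 x + 2 mod 5:
  x = 1: RHS = 4, y in [2, 3]  -> 2 point(s)
  x = 4: RHS = 0, y in [0]  -> 1 point(s)
Affine points: 3. Add the point at infinity: total = 4.

#E(F_5) = 4


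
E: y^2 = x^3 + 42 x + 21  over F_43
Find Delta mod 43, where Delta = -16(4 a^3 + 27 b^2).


4 a^3 + 27 b^2 = 4*42^3 + 27*21^2 = 296352 + 11907 = 308259
Delta = -16 * (308259) = -4932144
Delta mod 43 = 42

Delta = 42 (mod 43)


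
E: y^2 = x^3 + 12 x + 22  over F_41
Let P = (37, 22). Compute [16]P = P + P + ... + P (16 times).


k = 16 = 10000_2 (binary, LSB first: 00001)
Double-and-add from P = (37, 22):
  bit 0 = 0: acc unchanged = O
  bit 1 = 0: acc unchanged = O
  bit 2 = 0: acc unchanged = O
  bit 3 = 0: acc unchanged = O
  bit 4 = 1: acc = O + (5, 17) = (5, 17)

16P = (5, 17)


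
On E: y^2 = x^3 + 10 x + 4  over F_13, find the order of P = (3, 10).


Compute successive multiples of P until we hit O:
  1P = (3, 10)
  2P = (10, 5)
  3P = (9, 11)
  4P = (5, 7)
  5P = (4, 11)
  6P = (7, 12)
  7P = (0, 11)
  8P = (0, 2)
  ... (continuing to 15P)
  15P = O

ord(P) = 15


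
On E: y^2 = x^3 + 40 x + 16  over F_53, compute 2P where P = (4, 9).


Doubling: s = (3 x1^2 + a) / (2 y1)
s = (3*4^2 + 40) / (2*9) mod 53 = 52
x3 = s^2 - 2 x1 mod 53 = 52^2 - 2*4 = 46
y3 = s (x1 - x3) - y1 mod 53 = 52 * (4 - 46) - 9 = 33

2P = (46, 33)


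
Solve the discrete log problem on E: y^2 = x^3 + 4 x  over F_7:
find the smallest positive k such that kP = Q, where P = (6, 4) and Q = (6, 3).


Enumerate multiples of P until we hit Q = (6, 3):
  1P = (6, 4)
  2P = (2, 3)
  3P = (3, 2)
  4P = (0, 0)
  5P = (3, 5)
  6P = (2, 4)
  7P = (6, 3)
Match found at i = 7.

k = 7


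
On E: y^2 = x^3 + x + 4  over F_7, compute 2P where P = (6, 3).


Doubling: s = (3 x1^2 + a) / (2 y1)
s = (3*6^2 + 1) / (2*3) mod 7 = 3
x3 = s^2 - 2 x1 mod 7 = 3^2 - 2*6 = 4
y3 = s (x1 - x3) - y1 mod 7 = 3 * (6 - 4) - 3 = 3

2P = (4, 3)


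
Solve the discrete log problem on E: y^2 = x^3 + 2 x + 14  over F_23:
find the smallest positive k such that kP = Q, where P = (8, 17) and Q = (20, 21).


Enumerate multiples of P until we hit Q = (20, 21):
  1P = (8, 17)
  2P = (16, 5)
  3P = (7, 16)
  4P = (9, 5)
  5P = (12, 8)
  6P = (21, 18)
  7P = (20, 21)
Match found at i = 7.

k = 7


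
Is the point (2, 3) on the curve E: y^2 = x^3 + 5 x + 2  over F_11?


Check whether y^2 = x^3 + 5 x + 2 (mod 11) for (x, y) = (2, 3).
LHS: y^2 = 3^2 mod 11 = 9
RHS: x^3 + 5 x + 2 = 2^3 + 5*2 + 2 mod 11 = 9
LHS = RHS

Yes, on the curve


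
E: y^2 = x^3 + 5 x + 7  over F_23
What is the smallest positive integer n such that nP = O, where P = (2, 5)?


Compute successive multiples of P until we hit O:
  1P = (2, 5)
  2P = (12, 1)
  3P = (11, 17)
  4P = (22, 22)
  5P = (3, 16)
  6P = (1, 6)
  7P = (21, 14)
  8P = (18, 8)
  ... (continuing to 18P)
  18P = O

ord(P) = 18


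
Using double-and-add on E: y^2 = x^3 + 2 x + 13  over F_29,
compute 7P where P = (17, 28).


k = 7 = 111_2 (binary, LSB first: 111)
Double-and-add from P = (17, 28):
  bit 0 = 1: acc = O + (17, 28) = (17, 28)
  bit 1 = 1: acc = (17, 28) + (17, 1) = O
  bit 2 = 1: acc = O + (17, 28) = (17, 28)

7P = (17, 28)


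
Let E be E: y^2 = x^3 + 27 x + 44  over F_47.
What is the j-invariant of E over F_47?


Delta = -16(4 a^3 + 27 b^2) mod 47 = 42
-1728 * (4 a)^3 = -1728 * (4*27)^3 mod 47 = 10
j = 10 * 42^(-1) mod 47 = 45

j = 45 (mod 47)


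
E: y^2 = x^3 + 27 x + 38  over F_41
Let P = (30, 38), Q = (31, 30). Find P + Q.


P != Q, so use the chord formula.
s = (y2 - y1) / (x2 - x1) = (33) / (1) mod 41 = 33
x3 = s^2 - x1 - x2 mod 41 = 33^2 - 30 - 31 = 3
y3 = s (x1 - x3) - y1 mod 41 = 33 * (30 - 3) - 38 = 33

P + Q = (3, 33)


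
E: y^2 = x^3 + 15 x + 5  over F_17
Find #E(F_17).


For each x in F_17, count y with y^2 = x^3 + 15 x + 5 mod 17:
  x = 1: RHS = 4, y in [2, 15]  -> 2 point(s)
  x = 2: RHS = 9, y in [3, 14]  -> 2 point(s)
  x = 3: RHS = 9, y in [3, 14]  -> 2 point(s)
  x = 5: RHS = 1, y in [1, 16]  -> 2 point(s)
  x = 8: RHS = 8, y in [5, 12]  -> 2 point(s)
  x = 9: RHS = 2, y in [6, 11]  -> 2 point(s)
  x = 10: RHS = 16, y in [4, 13]  -> 2 point(s)
  x = 12: RHS = 9, y in [3, 14]  -> 2 point(s)
  x = 13: RHS = 0, y in [0]  -> 1 point(s)
  x = 14: RHS = 1, y in [1, 16]  -> 2 point(s)
  x = 15: RHS = 1, y in [1, 16]  -> 2 point(s)
Affine points: 21. Add the point at infinity: total = 22.

#E(F_17) = 22


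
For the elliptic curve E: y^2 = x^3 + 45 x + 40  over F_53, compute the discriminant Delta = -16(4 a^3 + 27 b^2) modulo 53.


4 a^3 + 27 b^2 = 4*45^3 + 27*40^2 = 364500 + 43200 = 407700
Delta = -16 * (407700) = -6523200
Delta mod 53 = 40

Delta = 40 (mod 53)


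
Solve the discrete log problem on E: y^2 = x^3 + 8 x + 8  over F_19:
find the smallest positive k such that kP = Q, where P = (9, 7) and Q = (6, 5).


Enumerate multiples of P until we hit Q = (6, 5):
  1P = (9, 7)
  2P = (10, 9)
  3P = (4, 3)
  4P = (15, 11)
  5P = (6, 14)
  6P = (1, 6)
  7P = (1, 13)
  8P = (6, 5)
Match found at i = 8.

k = 8


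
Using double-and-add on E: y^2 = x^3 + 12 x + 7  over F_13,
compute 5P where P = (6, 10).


k = 5 = 101_2 (binary, LSB first: 101)
Double-and-add from P = (6, 10):
  bit 0 = 1: acc = O + (6, 10) = (6, 10)
  bit 1 = 0: acc unchanged = (6, 10)
  bit 2 = 1: acc = (6, 10) + (5, 7) = (11, 1)

5P = (11, 1)


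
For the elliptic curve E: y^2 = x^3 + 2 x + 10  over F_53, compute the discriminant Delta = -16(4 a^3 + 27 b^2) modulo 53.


4 a^3 + 27 b^2 = 4*2^3 + 27*10^2 = 32 + 2700 = 2732
Delta = -16 * (2732) = -43712
Delta mod 53 = 13

Delta = 13 (mod 53)


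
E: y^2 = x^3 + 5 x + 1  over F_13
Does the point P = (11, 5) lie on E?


Check whether y^2 = x^3 + 5 x + 1 (mod 13) for (x, y) = (11, 5).
LHS: y^2 = 5^2 mod 13 = 12
RHS: x^3 + 5 x + 1 = 11^3 + 5*11 + 1 mod 13 = 9
LHS != RHS

No, not on the curve


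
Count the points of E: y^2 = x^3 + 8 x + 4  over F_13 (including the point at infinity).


For each x in F_13, count y with y^2 = x^3 + 8 x + 4 mod 13:
  x = 0: RHS = 4, y in [2, 11]  -> 2 point(s)
  x = 1: RHS = 0, y in [0]  -> 1 point(s)
  x = 3: RHS = 3, y in [4, 9]  -> 2 point(s)
  x = 4: RHS = 9, y in [3, 10]  -> 2 point(s)
  x = 5: RHS = 0, y in [0]  -> 1 point(s)
  x = 7: RHS = 0, y in [0]  -> 1 point(s)
  x = 9: RHS = 12, y in [5, 8]  -> 2 point(s)
Affine points: 11. Add the point at infinity: total = 12.

#E(F_13) = 12


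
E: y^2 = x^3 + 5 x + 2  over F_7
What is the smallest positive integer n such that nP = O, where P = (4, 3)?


Compute successive multiples of P until we hit O:
  1P = (4, 3)
  2P = (1, 6)
  3P = (3, 3)
  4P = (0, 4)
  5P = (0, 3)
  6P = (3, 4)
  7P = (1, 1)
  8P = (4, 4)
  ... (continuing to 9P)
  9P = O

ord(P) = 9


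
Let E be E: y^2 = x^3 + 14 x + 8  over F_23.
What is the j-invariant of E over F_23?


Delta = -16(4 a^3 + 27 b^2) mod 23 = 10
-1728 * (4 a)^3 = -1728 * (4*14)^3 mod 23 = 13
j = 13 * 10^(-1) mod 23 = 22

j = 22 (mod 23)


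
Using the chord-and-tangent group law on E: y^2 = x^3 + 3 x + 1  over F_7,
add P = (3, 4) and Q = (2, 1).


P != Q, so use the chord formula.
s = (y2 - y1) / (x2 - x1) = (4) / (6) mod 7 = 3
x3 = s^2 - x1 - x2 mod 7 = 3^2 - 3 - 2 = 4
y3 = s (x1 - x3) - y1 mod 7 = 3 * (3 - 4) - 4 = 0

P + Q = (4, 0)


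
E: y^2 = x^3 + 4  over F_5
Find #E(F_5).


For each x in F_5, count y with y^2 = x^3 + 0 x + 4 mod 5:
  x = 0: RHS = 4, y in [2, 3]  -> 2 point(s)
  x = 1: RHS = 0, y in [0]  -> 1 point(s)
  x = 3: RHS = 1, y in [1, 4]  -> 2 point(s)
Affine points: 5. Add the point at infinity: total = 6.

#E(F_5) = 6


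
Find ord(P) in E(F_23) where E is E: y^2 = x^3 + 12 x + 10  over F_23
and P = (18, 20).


Compute successive multiples of P until we hit O:
  1P = (18, 20)
  2P = (19, 6)
  3P = (21, 22)
  4P = (10, 16)
  5P = (1, 0)
  6P = (10, 7)
  7P = (21, 1)
  8P = (19, 17)
  ... (continuing to 10P)
  10P = O

ord(P) = 10


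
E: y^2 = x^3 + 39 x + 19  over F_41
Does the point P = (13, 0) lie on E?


Check whether y^2 = x^3 + 39 x + 19 (mod 41) for (x, y) = (13, 0).
LHS: y^2 = 0^2 mod 41 = 0
RHS: x^3 + 39 x + 19 = 13^3 + 39*13 + 19 mod 41 = 17
LHS != RHS

No, not on the curve


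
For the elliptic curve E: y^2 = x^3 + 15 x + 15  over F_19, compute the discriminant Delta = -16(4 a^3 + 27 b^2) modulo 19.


4 a^3 + 27 b^2 = 4*15^3 + 27*15^2 = 13500 + 6075 = 19575
Delta = -16 * (19575) = -313200
Delta mod 19 = 15

Delta = 15 (mod 19)


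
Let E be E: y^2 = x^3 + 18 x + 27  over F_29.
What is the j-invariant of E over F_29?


Delta = -16(4 a^3 + 27 b^2) mod 29 = 23
-1728 * (4 a)^3 = -1728 * (4*18)^3 mod 29 = 13
j = 13 * 23^(-1) mod 29 = 22

j = 22 (mod 29)


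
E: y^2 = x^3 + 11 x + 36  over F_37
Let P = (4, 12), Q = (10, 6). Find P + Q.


P != Q, so use the chord formula.
s = (y2 - y1) / (x2 - x1) = (31) / (6) mod 37 = 36
x3 = s^2 - x1 - x2 mod 37 = 36^2 - 4 - 10 = 24
y3 = s (x1 - x3) - y1 mod 37 = 36 * (4 - 24) - 12 = 8

P + Q = (24, 8)


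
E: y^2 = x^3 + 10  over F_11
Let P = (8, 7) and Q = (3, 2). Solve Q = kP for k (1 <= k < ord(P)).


Enumerate multiples of P until we hit Q = (3, 2):
  1P = (8, 7)
  2P = (10, 8)
  3P = (7, 10)
  4P = (5, 6)
  5P = (3, 2)
Match found at i = 5.

k = 5


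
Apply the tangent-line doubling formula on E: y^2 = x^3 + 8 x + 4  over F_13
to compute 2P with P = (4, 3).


Doubling: s = (3 x1^2 + a) / (2 y1)
s = (3*4^2 + 8) / (2*3) mod 13 = 5
x3 = s^2 - 2 x1 mod 13 = 5^2 - 2*4 = 4
y3 = s (x1 - x3) - y1 mod 13 = 5 * (4 - 4) - 3 = 10

2P = (4, 10)


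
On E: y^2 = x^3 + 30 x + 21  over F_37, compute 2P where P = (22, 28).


k = 2 = 10_2 (binary, LSB first: 01)
Double-and-add from P = (22, 28):
  bit 0 = 0: acc unchanged = O
  bit 1 = 1: acc = O + (9, 24) = (9, 24)

2P = (9, 24)


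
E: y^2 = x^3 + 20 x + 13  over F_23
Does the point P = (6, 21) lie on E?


Check whether y^2 = x^3 + 20 x + 13 (mod 23) for (x, y) = (6, 21).
LHS: y^2 = 21^2 mod 23 = 4
RHS: x^3 + 20 x + 13 = 6^3 + 20*6 + 13 mod 23 = 4
LHS = RHS

Yes, on the curve


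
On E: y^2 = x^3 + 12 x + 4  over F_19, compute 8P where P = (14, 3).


k = 8 = 1000_2 (binary, LSB first: 0001)
Double-and-add from P = (14, 3):
  bit 0 = 0: acc unchanged = O
  bit 1 = 0: acc unchanged = O
  bit 2 = 0: acc unchanged = O
  bit 3 = 1: acc = O + (2, 6) = (2, 6)

8P = (2, 6)


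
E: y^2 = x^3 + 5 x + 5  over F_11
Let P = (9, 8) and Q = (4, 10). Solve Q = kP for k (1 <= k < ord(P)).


Enumerate multiples of P until we hit Q = (4, 10):
  1P = (9, 8)
  2P = (5, 10)
  3P = (0, 4)
  4P = (6, 8)
  5P = (7, 3)
  6P = (4, 10)
Match found at i = 6.

k = 6


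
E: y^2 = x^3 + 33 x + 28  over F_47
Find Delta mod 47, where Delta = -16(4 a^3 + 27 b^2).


4 a^3 + 27 b^2 = 4*33^3 + 27*28^2 = 143748 + 21168 = 164916
Delta = -16 * (164916) = -2638656
Delta mod 47 = 18

Delta = 18 (mod 47)


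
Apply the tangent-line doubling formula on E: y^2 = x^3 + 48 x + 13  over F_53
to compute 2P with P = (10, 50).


Doubling: s = (3 x1^2 + a) / (2 y1)
s = (3*10^2 + 48) / (2*50) mod 53 = 48
x3 = s^2 - 2 x1 mod 53 = 48^2 - 2*10 = 5
y3 = s (x1 - x3) - y1 mod 53 = 48 * (10 - 5) - 50 = 31

2P = (5, 31)


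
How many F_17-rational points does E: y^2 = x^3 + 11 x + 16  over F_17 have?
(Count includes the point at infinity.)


For each x in F_17, count y with y^2 = x^3 + 11 x + 16 mod 17:
  x = 0: RHS = 16, y in [4, 13]  -> 2 point(s)
  x = 3: RHS = 8, y in [5, 12]  -> 2 point(s)
  x = 5: RHS = 9, y in [3, 14]  -> 2 point(s)
  x = 6: RHS = 9, y in [3, 14]  -> 2 point(s)
  x = 8: RHS = 4, y in [2, 15]  -> 2 point(s)
  x = 10: RHS = 4, y in [2, 15]  -> 2 point(s)
  x = 16: RHS = 4, y in [2, 15]  -> 2 point(s)
Affine points: 14. Add the point at infinity: total = 15.

#E(F_17) = 15


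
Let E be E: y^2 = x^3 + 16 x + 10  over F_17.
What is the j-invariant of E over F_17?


Delta = -16(4 a^3 + 27 b^2) mod 17 = 10
-1728 * (4 a)^3 = -1728 * (4*16)^3 mod 17 = 7
j = 7 * 10^(-1) mod 17 = 16

j = 16 (mod 17)


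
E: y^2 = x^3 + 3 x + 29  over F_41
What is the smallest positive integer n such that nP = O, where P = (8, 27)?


Compute successive multiples of P until we hit O:
  1P = (8, 27)
  2P = (4, 33)
  3P = (21, 13)
  4P = (2, 17)
  5P = (11, 9)
  6P = (17, 27)
  7P = (16, 14)
  8P = (19, 37)
  ... (continuing to 34P)
  34P = O

ord(P) = 34


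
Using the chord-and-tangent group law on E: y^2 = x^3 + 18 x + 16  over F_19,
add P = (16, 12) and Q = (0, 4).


P != Q, so use the chord formula.
s = (y2 - y1) / (x2 - x1) = (11) / (3) mod 19 = 10
x3 = s^2 - x1 - x2 mod 19 = 10^2 - 16 - 0 = 8
y3 = s (x1 - x3) - y1 mod 19 = 10 * (16 - 8) - 12 = 11

P + Q = (8, 11)


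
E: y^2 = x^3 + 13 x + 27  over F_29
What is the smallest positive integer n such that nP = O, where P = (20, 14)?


Compute successive multiples of P until we hit O:
  1P = (20, 14)
  2P = (14, 16)
  3P = (8, 11)
  4P = (21, 22)
  5P = (23, 20)
  6P = (19, 17)
  7P = (28, 10)
  8P = (3, 21)
  ... (continuing to 27P)
  27P = O

ord(P) = 27


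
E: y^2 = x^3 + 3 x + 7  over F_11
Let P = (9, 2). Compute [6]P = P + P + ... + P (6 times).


k = 6 = 110_2 (binary, LSB first: 011)
Double-and-add from P = (9, 2):
  bit 0 = 0: acc unchanged = O
  bit 1 = 1: acc = O + (5, 2) = (5, 2)
  bit 2 = 1: acc = (5, 2) + (10, 5) = (10, 6)

6P = (10, 6)


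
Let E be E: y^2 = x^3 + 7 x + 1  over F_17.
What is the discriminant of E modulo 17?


4 a^3 + 27 b^2 = 4*7^3 + 27*1^2 = 1372 + 27 = 1399
Delta = -16 * (1399) = -22384
Delta mod 17 = 5

Delta = 5 (mod 17)


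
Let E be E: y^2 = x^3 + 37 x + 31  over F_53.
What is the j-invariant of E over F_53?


Delta = -16(4 a^3 + 27 b^2) mod 53 = 3
-1728 * (4 a)^3 = -1728 * (4*37)^3 mod 53 = 33
j = 33 * 3^(-1) mod 53 = 11

j = 11 (mod 53)


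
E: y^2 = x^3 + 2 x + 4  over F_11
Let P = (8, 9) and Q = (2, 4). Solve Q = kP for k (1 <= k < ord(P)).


Enumerate multiples of P until we hit Q = (2, 4):
  1P = (8, 9)
  2P = (7, 3)
  3P = (10, 1)
  4P = (9, 6)
  5P = (3, 9)
  6P = (0, 2)
  7P = (6, 1)
  8P = (2, 4)
Match found at i = 8.

k = 8


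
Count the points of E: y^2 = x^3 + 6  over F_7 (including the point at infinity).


For each x in F_7, count y with y^2 = x^3 + 0 x + 6 mod 7:
  x = 1: RHS = 0, y in [0]  -> 1 point(s)
  x = 2: RHS = 0, y in [0]  -> 1 point(s)
  x = 4: RHS = 0, y in [0]  -> 1 point(s)
Affine points: 3. Add the point at infinity: total = 4.

#E(F_7) = 4


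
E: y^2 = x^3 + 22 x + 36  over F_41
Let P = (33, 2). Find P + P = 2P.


Doubling: s = (3 x1^2 + a) / (2 y1)
s = (3*33^2 + 22) / (2*2) mod 41 = 33
x3 = s^2 - 2 x1 mod 41 = 33^2 - 2*33 = 39
y3 = s (x1 - x3) - y1 mod 41 = 33 * (33 - 39) - 2 = 5

2P = (39, 5)


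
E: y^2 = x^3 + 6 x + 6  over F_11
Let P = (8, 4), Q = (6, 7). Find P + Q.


P != Q, so use the chord formula.
s = (y2 - y1) / (x2 - x1) = (3) / (9) mod 11 = 4
x3 = s^2 - x1 - x2 mod 11 = 4^2 - 8 - 6 = 2
y3 = s (x1 - x3) - y1 mod 11 = 4 * (8 - 2) - 4 = 9

P + Q = (2, 9)


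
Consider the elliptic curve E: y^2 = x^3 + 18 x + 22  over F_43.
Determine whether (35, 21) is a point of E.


Check whether y^2 = x^3 + 18 x + 22 (mod 43) for (x, y) = (35, 21).
LHS: y^2 = 21^2 mod 43 = 11
RHS: x^3 + 18 x + 22 = 35^3 + 18*35 + 22 mod 43 = 11
LHS = RHS

Yes, on the curve


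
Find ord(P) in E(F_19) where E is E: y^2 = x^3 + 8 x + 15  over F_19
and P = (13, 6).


Compute successive multiples of P until we hit O:
  1P = (13, 6)
  2P = (2, 18)
  3P = (11, 16)
  4P = (1, 10)
  5P = (3, 16)
  6P = (4, 4)
  7P = (18, 14)
  8P = (5, 3)
  ... (continuing to 17P)
  17P = O

ord(P) = 17


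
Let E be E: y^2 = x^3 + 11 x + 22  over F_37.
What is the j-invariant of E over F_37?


Delta = -16(4 a^3 + 27 b^2) mod 37 = 26
-1728 * (4 a)^3 = -1728 * (4*11)^3 mod 37 = 36
j = 36 * 26^(-1) mod 37 = 27

j = 27 (mod 37)


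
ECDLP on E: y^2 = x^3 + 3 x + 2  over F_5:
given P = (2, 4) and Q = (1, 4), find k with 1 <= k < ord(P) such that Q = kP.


Enumerate multiples of P until we hit Q = (1, 4):
  1P = (2, 4)
  2P = (1, 1)
  3P = (1, 4)
Match found at i = 3.

k = 3


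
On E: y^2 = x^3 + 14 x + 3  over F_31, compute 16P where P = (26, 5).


k = 16 = 10000_2 (binary, LSB first: 00001)
Double-and-add from P = (26, 5):
  bit 0 = 0: acc unchanged = O
  bit 1 = 0: acc unchanged = O
  bit 2 = 0: acc unchanged = O
  bit 3 = 0: acc unchanged = O
  bit 4 = 1: acc = O + (8, 21) = (8, 21)

16P = (8, 21)


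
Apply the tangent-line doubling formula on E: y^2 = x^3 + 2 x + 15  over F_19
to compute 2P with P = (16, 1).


Doubling: s = (3 x1^2 + a) / (2 y1)
s = (3*16^2 + 2) / (2*1) mod 19 = 5
x3 = s^2 - 2 x1 mod 19 = 5^2 - 2*16 = 12
y3 = s (x1 - x3) - y1 mod 19 = 5 * (16 - 12) - 1 = 0

2P = (12, 0)


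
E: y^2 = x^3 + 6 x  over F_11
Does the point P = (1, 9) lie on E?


Check whether y^2 = x^3 + 6 x + 0 (mod 11) for (x, y) = (1, 9).
LHS: y^2 = 9^2 mod 11 = 4
RHS: x^3 + 6 x + 0 = 1^3 + 6*1 + 0 mod 11 = 7
LHS != RHS

No, not on the curve


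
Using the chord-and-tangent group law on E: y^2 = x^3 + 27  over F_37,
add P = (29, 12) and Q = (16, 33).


P != Q, so use the chord formula.
s = (y2 - y1) / (x2 - x1) = (21) / (24) mod 37 = 24
x3 = s^2 - x1 - x2 mod 37 = 24^2 - 29 - 16 = 13
y3 = s (x1 - x3) - y1 mod 37 = 24 * (29 - 13) - 12 = 2

P + Q = (13, 2)


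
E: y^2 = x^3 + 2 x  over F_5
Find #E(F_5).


For each x in F_5, count y with y^2 = x^3 + 2 x + 0 mod 5:
  x = 0: RHS = 0, y in [0]  -> 1 point(s)
Affine points: 1. Add the point at infinity: total = 2.

#E(F_5) = 2


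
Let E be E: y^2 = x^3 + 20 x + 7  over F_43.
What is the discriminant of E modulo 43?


4 a^3 + 27 b^2 = 4*20^3 + 27*7^2 = 32000 + 1323 = 33323
Delta = -16 * (33323) = -533168
Delta mod 43 = 32

Delta = 32 (mod 43)


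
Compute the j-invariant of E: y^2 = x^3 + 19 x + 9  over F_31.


Delta = -16(4 a^3 + 27 b^2) mod 31 = 22
-1728 * (4 a)^3 = -1728 * (4*19)^3 mod 31 = 4
j = 4 * 22^(-1) mod 31 = 3

j = 3 (mod 31)


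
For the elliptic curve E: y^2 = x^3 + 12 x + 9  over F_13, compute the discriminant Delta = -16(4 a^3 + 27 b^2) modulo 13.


4 a^3 + 27 b^2 = 4*12^3 + 27*9^2 = 6912 + 2187 = 9099
Delta = -16 * (9099) = -145584
Delta mod 13 = 3

Delta = 3 (mod 13)


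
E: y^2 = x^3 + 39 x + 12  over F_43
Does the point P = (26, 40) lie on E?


Check whether y^2 = x^3 + 39 x + 12 (mod 43) for (x, y) = (26, 40).
LHS: y^2 = 40^2 mod 43 = 9
RHS: x^3 + 39 x + 12 = 26^3 + 39*26 + 12 mod 43 = 26
LHS != RHS

No, not on the curve


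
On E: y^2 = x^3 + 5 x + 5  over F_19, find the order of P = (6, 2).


Compute successive multiples of P until we hit O:
  1P = (6, 2)
  2P = (13, 14)
  3P = (1, 12)
  4P = (16, 18)
  5P = (14, 8)
  6P = (15, 15)
  7P = (9, 0)
  8P = (15, 4)
  ... (continuing to 14P)
  14P = O

ord(P) = 14


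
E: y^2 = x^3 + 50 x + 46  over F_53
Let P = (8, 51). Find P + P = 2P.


Doubling: s = (3 x1^2 + a) / (2 y1)
s = (3*8^2 + 50) / (2*51) mod 53 = 19
x3 = s^2 - 2 x1 mod 53 = 19^2 - 2*8 = 27
y3 = s (x1 - x3) - y1 mod 53 = 19 * (8 - 27) - 51 = 12

2P = (27, 12)


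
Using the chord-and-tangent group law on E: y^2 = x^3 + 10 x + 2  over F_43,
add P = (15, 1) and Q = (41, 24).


P != Q, so use the chord formula.
s = (y2 - y1) / (x2 - x1) = (23) / (26) mod 43 = 29
x3 = s^2 - x1 - x2 mod 43 = 29^2 - 15 - 41 = 11
y3 = s (x1 - x3) - y1 mod 43 = 29 * (15 - 11) - 1 = 29

P + Q = (11, 29)


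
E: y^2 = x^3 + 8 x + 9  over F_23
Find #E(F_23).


For each x in F_23, count y with y^2 = x^3 + 8 x + 9 mod 23:
  x = 0: RHS = 9, y in [3, 20]  -> 2 point(s)
  x = 1: RHS = 18, y in [8, 15]  -> 2 point(s)
  x = 4: RHS = 13, y in [6, 17]  -> 2 point(s)
  x = 5: RHS = 13, y in [6, 17]  -> 2 point(s)
  x = 10: RHS = 8, y in [10, 13]  -> 2 point(s)
  x = 11: RHS = 2, y in [5, 18]  -> 2 point(s)
  x = 12: RHS = 16, y in [4, 19]  -> 2 point(s)
  x = 14: RHS = 13, y in [6, 17]  -> 2 point(s)
  x = 15: RHS = 8, y in [10, 13]  -> 2 point(s)
  x = 16: RHS = 1, y in [1, 22]  -> 2 point(s)
  x = 20: RHS = 4, y in [2, 21]  -> 2 point(s)
  x = 21: RHS = 8, y in [10, 13]  -> 2 point(s)
  x = 22: RHS = 0, y in [0]  -> 1 point(s)
Affine points: 25. Add the point at infinity: total = 26.

#E(F_23) = 26


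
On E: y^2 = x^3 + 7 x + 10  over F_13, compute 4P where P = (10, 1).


k = 4 = 100_2 (binary, LSB first: 001)
Double-and-add from P = (10, 1):
  bit 0 = 0: acc unchanged = O
  bit 1 = 0: acc unchanged = O
  bit 2 = 1: acc = O + (5, 12) = (5, 12)

4P = (5, 12)


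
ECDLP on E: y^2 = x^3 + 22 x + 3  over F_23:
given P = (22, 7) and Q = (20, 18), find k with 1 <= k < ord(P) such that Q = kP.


Enumerate multiples of P until we hit Q = (20, 18):
  1P = (22, 7)
  2P = (10, 21)
  3P = (16, 9)
  4P = (3, 2)
  5P = (1, 7)
  6P = (0, 16)
  7P = (13, 5)
  8P = (19, 9)
  9P = (8, 22)
  10P = (6, 12)
  11P = (11, 14)
  12P = (2, 20)
  13P = (5, 13)
  14P = (20, 18)
Match found at i = 14.

k = 14


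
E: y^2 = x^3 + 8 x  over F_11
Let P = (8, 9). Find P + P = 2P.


Doubling: s = (3 x1^2 + a) / (2 y1)
s = (3*8^2 + 8) / (2*9) mod 11 = 5
x3 = s^2 - 2 x1 mod 11 = 5^2 - 2*8 = 9
y3 = s (x1 - x3) - y1 mod 11 = 5 * (8 - 9) - 9 = 8

2P = (9, 8)


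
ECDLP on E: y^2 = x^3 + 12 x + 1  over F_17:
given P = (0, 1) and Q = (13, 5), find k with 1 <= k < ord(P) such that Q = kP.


Enumerate multiples of P until we hit Q = (13, 5):
  1P = (0, 1)
  2P = (2, 4)
  3P = (13, 5)
Match found at i = 3.

k = 3


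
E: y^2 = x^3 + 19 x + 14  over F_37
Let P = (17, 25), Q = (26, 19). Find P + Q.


P != Q, so use the chord formula.
s = (y2 - y1) / (x2 - x1) = (31) / (9) mod 37 = 24
x3 = s^2 - x1 - x2 mod 37 = 24^2 - 17 - 26 = 15
y3 = s (x1 - x3) - y1 mod 37 = 24 * (17 - 15) - 25 = 23

P + Q = (15, 23)


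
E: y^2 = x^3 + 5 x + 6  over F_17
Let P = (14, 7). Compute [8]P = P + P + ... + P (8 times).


k = 8 = 1000_2 (binary, LSB first: 0001)
Double-and-add from P = (14, 7):
  bit 0 = 0: acc unchanged = O
  bit 1 = 0: acc unchanged = O
  bit 2 = 0: acc unchanged = O
  bit 3 = 1: acc = O + (14, 10) = (14, 10)

8P = (14, 10)


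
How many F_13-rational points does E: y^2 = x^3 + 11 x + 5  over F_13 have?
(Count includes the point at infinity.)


For each x in F_13, count y with y^2 = x^3 + 11 x + 5 mod 13:
  x = 1: RHS = 4, y in [2, 11]  -> 2 point(s)
  x = 2: RHS = 9, y in [3, 10]  -> 2 point(s)
  x = 3: RHS = 0, y in [0]  -> 1 point(s)
  x = 4: RHS = 9, y in [3, 10]  -> 2 point(s)
  x = 5: RHS = 3, y in [4, 9]  -> 2 point(s)
  x = 6: RHS = 1, y in [1, 12]  -> 2 point(s)
  x = 7: RHS = 9, y in [3, 10]  -> 2 point(s)
  x = 9: RHS = 1, y in [1, 12]  -> 2 point(s)
  x = 10: RHS = 10, y in [6, 7]  -> 2 point(s)
  x = 11: RHS = 1, y in [1, 12]  -> 2 point(s)
Affine points: 19. Add the point at infinity: total = 20.

#E(F_13) = 20
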